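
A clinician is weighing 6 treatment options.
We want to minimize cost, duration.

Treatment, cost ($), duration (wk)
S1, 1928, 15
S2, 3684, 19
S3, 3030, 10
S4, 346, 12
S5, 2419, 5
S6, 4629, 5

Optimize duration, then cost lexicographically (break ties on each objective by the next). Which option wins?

First minimize duration: best is 5, kept {S5, S6}.
Then minimize cost: best is 2419, kept {S5}.

S5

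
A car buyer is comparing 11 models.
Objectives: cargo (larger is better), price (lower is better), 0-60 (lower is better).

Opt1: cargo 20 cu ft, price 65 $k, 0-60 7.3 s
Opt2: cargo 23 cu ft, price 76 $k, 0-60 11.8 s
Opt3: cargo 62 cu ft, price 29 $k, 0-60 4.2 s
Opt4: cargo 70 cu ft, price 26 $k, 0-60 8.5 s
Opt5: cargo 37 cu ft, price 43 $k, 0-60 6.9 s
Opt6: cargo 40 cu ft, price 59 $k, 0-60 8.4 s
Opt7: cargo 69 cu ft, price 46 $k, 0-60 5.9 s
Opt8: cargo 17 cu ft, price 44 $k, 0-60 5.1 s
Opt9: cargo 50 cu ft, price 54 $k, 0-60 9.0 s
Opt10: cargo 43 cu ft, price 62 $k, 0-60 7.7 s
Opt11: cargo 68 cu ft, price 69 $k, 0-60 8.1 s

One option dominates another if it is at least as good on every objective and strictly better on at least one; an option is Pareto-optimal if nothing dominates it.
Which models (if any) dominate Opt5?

Opt3: cargo 62≥37, price 29≤43, 0-60 4.2≤6.9 — dominates Opt5.
Others (Opt1, Opt2, Opt4, Opt6, Opt7, Opt8, Opt9, Opt10, Opt11) are each worse than Opt5 on at least one objective.

Opt3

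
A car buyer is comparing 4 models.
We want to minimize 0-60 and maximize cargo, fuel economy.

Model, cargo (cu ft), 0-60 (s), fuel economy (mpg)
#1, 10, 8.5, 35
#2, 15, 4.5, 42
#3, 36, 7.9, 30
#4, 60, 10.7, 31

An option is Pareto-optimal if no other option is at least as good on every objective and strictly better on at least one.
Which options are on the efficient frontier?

#1: dominated by #2 (cargo 15≥10, 0-60 4.5≤8.5, fuel economy 42≥35).
#2: not dominated (best 0-60).
#3: not dominated.
#4: not dominated (best cargo).

#2, #3, #4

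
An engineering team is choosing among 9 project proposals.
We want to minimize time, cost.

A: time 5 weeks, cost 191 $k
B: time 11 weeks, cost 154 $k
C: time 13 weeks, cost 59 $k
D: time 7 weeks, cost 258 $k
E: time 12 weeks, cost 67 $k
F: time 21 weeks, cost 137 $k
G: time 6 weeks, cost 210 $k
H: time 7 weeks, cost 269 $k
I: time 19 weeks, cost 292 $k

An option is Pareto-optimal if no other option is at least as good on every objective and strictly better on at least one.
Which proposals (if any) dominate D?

A: time 5≤7, cost 191≤258 — dominates D.
G: time 6≤7, cost 210≤258 — dominates D.
Others (B, C, E, F, H, I) are each worse than D on at least one objective.

A, G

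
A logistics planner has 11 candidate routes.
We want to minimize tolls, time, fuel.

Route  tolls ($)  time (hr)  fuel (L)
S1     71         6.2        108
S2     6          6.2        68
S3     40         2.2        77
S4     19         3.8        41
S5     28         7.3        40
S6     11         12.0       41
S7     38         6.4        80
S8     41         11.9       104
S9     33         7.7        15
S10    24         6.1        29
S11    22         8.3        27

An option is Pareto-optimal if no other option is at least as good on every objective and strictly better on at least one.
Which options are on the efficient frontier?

S2, S3, S4, S6, S9, S10, S11

S1: dominated by S2 (tolls 6≤71, time 6.2≤6.2, fuel 68≤108).
S2: not dominated (best tolls).
S3: not dominated (best time).
S4: not dominated.
S5: dominated by S10 (tolls 24≤28, time 6.1≤7.3, fuel 29≤40).
S6: not dominated.
S7: dominated by S2 (tolls 6≤38, time 6.2≤6.4, fuel 68≤80).
S8: dominated by S2 (tolls 6≤41, time 6.2≤11.9, fuel 68≤104).
S9: not dominated (best fuel).
S10: not dominated.
S11: not dominated.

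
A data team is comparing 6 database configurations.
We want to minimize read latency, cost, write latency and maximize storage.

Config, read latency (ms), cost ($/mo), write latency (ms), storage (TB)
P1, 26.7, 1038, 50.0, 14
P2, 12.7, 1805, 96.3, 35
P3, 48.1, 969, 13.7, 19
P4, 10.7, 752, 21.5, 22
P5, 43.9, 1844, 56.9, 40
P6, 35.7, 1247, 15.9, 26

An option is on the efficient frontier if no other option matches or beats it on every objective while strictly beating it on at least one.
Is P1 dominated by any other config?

Yes

P4 vs P1: read latency 10.7≤26.7, cost 752≤1038, write latency 21.5≤50.0, storage 22≥14 — P4 is at least as good on every objective and strictly better on at least one, so P4 dominates P1.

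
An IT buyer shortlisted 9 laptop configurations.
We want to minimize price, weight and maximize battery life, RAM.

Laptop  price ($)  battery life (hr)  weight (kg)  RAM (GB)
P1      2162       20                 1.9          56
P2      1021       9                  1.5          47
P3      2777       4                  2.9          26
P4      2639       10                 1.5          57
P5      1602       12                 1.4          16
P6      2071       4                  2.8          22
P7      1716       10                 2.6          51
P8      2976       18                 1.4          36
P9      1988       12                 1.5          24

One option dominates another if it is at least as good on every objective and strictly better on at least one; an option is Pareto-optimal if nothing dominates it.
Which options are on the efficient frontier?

P1, P2, P4, P5, P7, P8, P9

P1: not dominated (best battery life).
P2: not dominated (best price).
P3: dominated by P1 (price 2162≤2777, battery life 20≥4, weight 1.9≤2.9, RAM 56≥26).
P4: not dominated (best RAM).
P5: not dominated.
P6: dominated by P2 (price 1021≤2071, battery life 9≥4, weight 1.5≤2.8, RAM 47≥22).
P7: not dominated.
P8: not dominated.
P9: not dominated.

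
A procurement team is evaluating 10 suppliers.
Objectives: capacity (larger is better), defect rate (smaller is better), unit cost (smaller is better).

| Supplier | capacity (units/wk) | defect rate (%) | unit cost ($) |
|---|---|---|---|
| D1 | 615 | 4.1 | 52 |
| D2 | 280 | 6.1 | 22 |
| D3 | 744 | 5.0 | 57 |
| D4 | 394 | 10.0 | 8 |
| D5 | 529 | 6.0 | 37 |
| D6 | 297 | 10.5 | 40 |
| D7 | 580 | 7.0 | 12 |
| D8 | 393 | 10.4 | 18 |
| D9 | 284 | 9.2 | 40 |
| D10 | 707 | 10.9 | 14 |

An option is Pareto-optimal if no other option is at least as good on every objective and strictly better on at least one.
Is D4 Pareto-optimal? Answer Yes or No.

Yes

D1: worse on unit cost (52 vs 8).
D2: worse on capacity (280 vs 394).
D3: worse on unit cost (57 vs 8).
D5: worse on unit cost (37 vs 8).
D6: worse on capacity (297 vs 394).
D7: worse on unit cost (12 vs 8).
D8: worse on capacity (393 vs 394).
D9: worse on capacity (284 vs 394).
D10: worse on defect rate (10.9 vs 10.0).
No option is at least as good as D4 on every objective and strictly better on one.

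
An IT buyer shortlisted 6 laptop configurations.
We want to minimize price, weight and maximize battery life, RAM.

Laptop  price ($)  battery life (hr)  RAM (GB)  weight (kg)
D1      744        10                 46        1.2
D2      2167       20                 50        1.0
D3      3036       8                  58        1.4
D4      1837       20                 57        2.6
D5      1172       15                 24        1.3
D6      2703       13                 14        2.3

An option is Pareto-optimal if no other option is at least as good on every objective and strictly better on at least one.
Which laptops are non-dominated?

D1, D2, D3, D4, D5

D1: not dominated (best price).
D2: not dominated (best weight).
D3: not dominated (best RAM).
D4: not dominated.
D5: not dominated.
D6: dominated by D2 (price 2167≤2703, battery life 20≥13, RAM 50≥14, weight 1.0≤2.3).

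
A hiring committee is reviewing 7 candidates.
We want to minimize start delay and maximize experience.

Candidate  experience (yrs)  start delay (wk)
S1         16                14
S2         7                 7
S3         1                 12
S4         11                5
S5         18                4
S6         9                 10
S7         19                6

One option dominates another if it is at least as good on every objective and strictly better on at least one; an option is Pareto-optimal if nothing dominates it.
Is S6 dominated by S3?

No

S3 vs S6: S3 is worse on experience (1 vs 9), so it does not dominate S6.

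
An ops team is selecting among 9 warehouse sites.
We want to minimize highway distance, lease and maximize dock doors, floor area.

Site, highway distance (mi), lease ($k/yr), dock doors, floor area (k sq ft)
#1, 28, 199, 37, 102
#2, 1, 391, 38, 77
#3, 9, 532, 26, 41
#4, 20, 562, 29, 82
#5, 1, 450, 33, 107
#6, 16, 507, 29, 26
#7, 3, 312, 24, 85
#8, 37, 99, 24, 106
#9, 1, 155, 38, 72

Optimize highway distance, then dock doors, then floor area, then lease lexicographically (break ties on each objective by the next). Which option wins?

#2

First minimize highway distance: best is 1, kept {#2, #5, #9}.
Then maximize dock doors: best is 38, kept {#2, #9}.
Then maximize floor area: best is 77, kept {#2}.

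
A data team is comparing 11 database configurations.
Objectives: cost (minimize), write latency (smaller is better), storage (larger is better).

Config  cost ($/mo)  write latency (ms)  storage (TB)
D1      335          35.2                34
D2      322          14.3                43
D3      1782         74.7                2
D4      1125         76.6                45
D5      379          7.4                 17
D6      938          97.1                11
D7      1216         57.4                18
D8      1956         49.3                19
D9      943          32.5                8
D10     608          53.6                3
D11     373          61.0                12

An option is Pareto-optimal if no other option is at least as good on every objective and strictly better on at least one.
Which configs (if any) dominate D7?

D1: cost 335≤1216, write latency 35.2≤57.4, storage 34≥18 — dominates D7.
D2: cost 322≤1216, write latency 14.3≤57.4, storage 43≥18 — dominates D7.
Others (D3, D4, D5, D6, D8, D9, D10, D11) are each worse than D7 on at least one objective.

D1, D2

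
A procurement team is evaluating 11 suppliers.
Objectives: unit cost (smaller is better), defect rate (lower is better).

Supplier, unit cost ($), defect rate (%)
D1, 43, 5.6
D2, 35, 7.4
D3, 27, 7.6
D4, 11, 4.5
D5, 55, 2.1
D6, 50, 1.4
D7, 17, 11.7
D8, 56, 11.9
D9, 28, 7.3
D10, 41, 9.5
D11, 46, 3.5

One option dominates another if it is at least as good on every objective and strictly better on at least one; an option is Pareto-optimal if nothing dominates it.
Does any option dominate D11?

No

D1: worse on defect rate (5.6 vs 3.5).
D2: worse on defect rate (7.4 vs 3.5).
D3: worse on defect rate (7.6 vs 3.5).
D4: worse on defect rate (4.5 vs 3.5).
D5: worse on unit cost (55 vs 46).
D6: worse on unit cost (50 vs 46).
D7: worse on defect rate (11.7 vs 3.5).
D8: worse on unit cost (56 vs 46).
D9: worse on defect rate (7.3 vs 3.5).
D10: worse on defect rate (9.5 vs 3.5).
No option is at least as good as D11 on every objective and strictly better on one.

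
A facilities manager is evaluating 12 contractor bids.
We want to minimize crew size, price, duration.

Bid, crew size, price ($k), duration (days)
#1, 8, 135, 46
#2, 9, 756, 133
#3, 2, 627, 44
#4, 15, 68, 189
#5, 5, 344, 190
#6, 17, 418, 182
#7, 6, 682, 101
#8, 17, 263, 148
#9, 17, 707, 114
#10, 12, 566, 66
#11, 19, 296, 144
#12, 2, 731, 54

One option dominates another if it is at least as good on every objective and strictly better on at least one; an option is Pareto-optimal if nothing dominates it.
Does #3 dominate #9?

#3 vs #9: crew size 2≤17, price 627≤707, duration 44≤114 — #3 is at least as good on every objective with at least one strict improvement.

Yes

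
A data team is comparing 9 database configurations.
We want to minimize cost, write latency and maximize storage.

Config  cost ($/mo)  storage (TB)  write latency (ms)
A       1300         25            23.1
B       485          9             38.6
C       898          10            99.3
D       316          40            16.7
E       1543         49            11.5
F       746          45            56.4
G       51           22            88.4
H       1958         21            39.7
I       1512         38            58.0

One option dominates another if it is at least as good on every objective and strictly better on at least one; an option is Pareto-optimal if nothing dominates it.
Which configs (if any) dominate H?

A, D, E

A: cost 1300≤1958, storage 25≥21, write latency 23.1≤39.7 — dominates H.
D: cost 316≤1958, storage 40≥21, write latency 16.7≤39.7 — dominates H.
E: cost 1543≤1958, storage 49≥21, write latency 11.5≤39.7 — dominates H.
Others (B, C, F, G, I) are each worse than H on at least one objective.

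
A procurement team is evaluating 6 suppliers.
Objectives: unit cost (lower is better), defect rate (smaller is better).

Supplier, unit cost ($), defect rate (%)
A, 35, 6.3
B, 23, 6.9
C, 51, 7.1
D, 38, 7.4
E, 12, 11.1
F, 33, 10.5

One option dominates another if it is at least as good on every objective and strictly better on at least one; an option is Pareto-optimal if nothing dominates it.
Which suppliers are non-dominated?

A, B, E

A: not dominated (best defect rate).
B: not dominated.
C: dominated by A (unit cost 35≤51, defect rate 6.3≤7.1).
D: dominated by A (unit cost 35≤38, defect rate 6.3≤7.4).
E: not dominated (best unit cost).
F: dominated by B (unit cost 23≤33, defect rate 6.9≤10.5).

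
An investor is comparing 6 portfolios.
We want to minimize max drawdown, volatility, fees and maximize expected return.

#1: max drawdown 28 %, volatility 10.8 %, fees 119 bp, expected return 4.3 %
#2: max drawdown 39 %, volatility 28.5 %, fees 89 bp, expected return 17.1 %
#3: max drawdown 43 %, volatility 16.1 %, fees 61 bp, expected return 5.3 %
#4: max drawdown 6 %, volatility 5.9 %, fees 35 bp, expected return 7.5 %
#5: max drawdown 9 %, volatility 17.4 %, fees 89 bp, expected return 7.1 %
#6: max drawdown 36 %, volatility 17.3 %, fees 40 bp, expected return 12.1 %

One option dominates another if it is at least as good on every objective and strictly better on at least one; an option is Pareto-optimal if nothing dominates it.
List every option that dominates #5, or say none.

#4

#4: max drawdown 6≤9, volatility 5.9≤17.4, fees 35≤89, expected return 7.5≥7.1 — dominates #5.
Others (#1, #2, #3, #6) are each worse than #5 on at least one objective.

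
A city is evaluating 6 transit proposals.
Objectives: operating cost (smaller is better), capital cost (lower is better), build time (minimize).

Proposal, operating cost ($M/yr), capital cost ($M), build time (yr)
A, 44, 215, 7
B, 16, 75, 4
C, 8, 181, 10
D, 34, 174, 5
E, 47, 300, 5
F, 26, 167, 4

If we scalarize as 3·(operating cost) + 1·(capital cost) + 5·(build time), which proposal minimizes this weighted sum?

B

A: 3·44 + 1·215 + 5·7 = 382
B: 3·16 + 1·75 + 5·4 = 143
C: 3·8 + 1·181 + 5·10 = 255
D: 3·34 + 1·174 + 5·5 = 301
E: 3·47 + 1·300 + 5·5 = 466
F: 3·26 + 1·167 + 5·4 = 265
Lowest: B at 143.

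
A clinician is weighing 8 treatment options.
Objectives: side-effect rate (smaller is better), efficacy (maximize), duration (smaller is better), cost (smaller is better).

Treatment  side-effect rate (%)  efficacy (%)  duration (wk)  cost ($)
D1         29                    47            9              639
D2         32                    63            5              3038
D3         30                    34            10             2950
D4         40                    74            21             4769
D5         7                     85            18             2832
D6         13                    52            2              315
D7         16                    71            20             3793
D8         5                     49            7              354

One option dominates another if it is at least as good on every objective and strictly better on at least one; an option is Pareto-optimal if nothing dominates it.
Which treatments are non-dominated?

D2, D5, D6, D8

D1: dominated by D6 (side-effect rate 13≤29, efficacy 52≥47, duration 2≤9, cost 315≤639).
D2: not dominated.
D3: dominated by D1 (side-effect rate 29≤30, efficacy 47≥34, duration 9≤10, cost 639≤2950).
D4: dominated by D5 (side-effect rate 7≤40, efficacy 85≥74, duration 18≤21, cost 2832≤4769).
D5: not dominated (best efficacy).
D6: not dominated (best duration).
D7: dominated by D5 (side-effect rate 7≤16, efficacy 85≥71, duration 18≤20, cost 2832≤3793).
D8: not dominated (best side-effect rate).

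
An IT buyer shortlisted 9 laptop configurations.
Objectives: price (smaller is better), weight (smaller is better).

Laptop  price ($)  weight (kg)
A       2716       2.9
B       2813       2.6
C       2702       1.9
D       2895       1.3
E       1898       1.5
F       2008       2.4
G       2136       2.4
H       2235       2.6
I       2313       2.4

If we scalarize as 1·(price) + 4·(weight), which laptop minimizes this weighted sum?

E

A: 1·2716 + 4·2.9 = 2727.6
B: 1·2813 + 4·2.6 = 2823.4
C: 1·2702 + 4·1.9 = 2709.6
D: 1·2895 + 4·1.3 = 2900.2
E: 1·1898 + 4·1.5 = 1904.0
F: 1·2008 + 4·2.4 = 2017.6
G: 1·2136 + 4·2.4 = 2145.6
H: 1·2235 + 4·2.6 = 2245.4
I: 1·2313 + 4·2.4 = 2322.6
Lowest: E at 1904.0.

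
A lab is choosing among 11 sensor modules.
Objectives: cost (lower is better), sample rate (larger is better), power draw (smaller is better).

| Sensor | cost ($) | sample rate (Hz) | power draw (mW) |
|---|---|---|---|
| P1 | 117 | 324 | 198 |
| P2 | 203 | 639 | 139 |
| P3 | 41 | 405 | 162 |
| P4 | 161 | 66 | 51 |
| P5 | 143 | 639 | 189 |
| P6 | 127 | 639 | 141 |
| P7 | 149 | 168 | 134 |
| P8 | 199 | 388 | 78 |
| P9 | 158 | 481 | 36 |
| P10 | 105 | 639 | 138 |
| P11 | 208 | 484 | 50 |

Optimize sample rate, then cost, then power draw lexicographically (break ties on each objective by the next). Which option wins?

First maximize sample rate: best is 639, kept {P2, P5, P6, P10}.
Then minimize cost: best is 105, kept {P10}.

P10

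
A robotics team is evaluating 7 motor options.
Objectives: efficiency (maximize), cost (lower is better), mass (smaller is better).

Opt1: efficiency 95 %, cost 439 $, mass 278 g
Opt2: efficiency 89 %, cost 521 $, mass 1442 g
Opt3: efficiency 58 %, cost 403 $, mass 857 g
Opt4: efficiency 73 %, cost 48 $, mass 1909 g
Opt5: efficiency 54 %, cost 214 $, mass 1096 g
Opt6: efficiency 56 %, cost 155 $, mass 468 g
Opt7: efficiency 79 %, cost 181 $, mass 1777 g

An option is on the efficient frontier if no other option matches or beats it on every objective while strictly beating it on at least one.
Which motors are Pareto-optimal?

Opt1: not dominated (best efficiency).
Opt2: dominated by Opt1 (efficiency 95≥89, cost 439≤521, mass 278≤1442).
Opt3: not dominated.
Opt4: not dominated (best cost).
Opt5: dominated by Opt6 (efficiency 56≥54, cost 155≤214, mass 468≤1096).
Opt6: not dominated.
Opt7: not dominated.

Opt1, Opt3, Opt4, Opt6, Opt7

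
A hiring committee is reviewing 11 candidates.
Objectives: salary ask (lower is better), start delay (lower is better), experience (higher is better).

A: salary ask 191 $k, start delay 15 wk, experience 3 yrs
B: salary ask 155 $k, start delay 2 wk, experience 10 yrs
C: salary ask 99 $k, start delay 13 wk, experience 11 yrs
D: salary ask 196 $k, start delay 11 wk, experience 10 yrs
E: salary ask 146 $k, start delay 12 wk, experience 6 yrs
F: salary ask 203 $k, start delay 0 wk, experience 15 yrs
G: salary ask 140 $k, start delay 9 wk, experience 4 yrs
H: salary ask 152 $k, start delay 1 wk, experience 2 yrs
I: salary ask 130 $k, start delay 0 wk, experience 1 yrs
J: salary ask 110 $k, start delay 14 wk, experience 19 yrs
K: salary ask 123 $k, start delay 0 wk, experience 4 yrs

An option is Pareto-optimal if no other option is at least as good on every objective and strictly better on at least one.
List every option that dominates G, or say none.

K: salary ask 123≤140, start delay 0≤9, experience 4≥4 — dominates G.
Others (A, B, C, D, E, F, H, I, J) are each worse than G on at least one objective.

K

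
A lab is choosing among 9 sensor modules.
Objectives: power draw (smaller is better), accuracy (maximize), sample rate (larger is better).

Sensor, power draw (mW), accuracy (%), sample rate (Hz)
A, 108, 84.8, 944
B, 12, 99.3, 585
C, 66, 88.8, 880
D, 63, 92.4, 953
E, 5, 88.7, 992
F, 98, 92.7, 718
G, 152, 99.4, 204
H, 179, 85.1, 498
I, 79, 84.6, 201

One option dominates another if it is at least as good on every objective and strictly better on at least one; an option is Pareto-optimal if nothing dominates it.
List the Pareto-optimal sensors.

A: dominated by D (power draw 63≤108, accuracy 92.4≥84.8, sample rate 953≥944).
B: not dominated.
C: dominated by D (power draw 63≤66, accuracy 92.4≥88.8, sample rate 953≥880).
D: not dominated.
E: not dominated (best power draw).
F: not dominated.
G: not dominated (best accuracy).
H: dominated by B (power draw 12≤179, accuracy 99.3≥85.1, sample rate 585≥498).
I: dominated by B (power draw 12≤79, accuracy 99.3≥84.6, sample rate 585≥201).

B, D, E, F, G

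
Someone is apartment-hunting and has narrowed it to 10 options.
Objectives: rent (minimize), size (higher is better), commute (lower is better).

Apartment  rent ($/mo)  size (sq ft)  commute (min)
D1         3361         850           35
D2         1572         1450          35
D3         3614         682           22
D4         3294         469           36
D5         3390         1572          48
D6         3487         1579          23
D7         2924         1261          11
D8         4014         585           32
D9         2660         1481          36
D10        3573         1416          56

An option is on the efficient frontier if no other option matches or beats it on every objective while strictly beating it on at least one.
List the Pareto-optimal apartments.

D1: dominated by D2 (rent 1572≤3361, size 1450≥850, commute 35≤35).
D2: not dominated (best rent).
D3: dominated by D7 (rent 2924≤3614, size 1261≥682, commute 11≤22).
D4: dominated by D2 (rent 1572≤3294, size 1450≥469, commute 35≤36).
D5: not dominated.
D6: not dominated (best size).
D7: not dominated (best commute).
D8: dominated by D3 (rent 3614≤4014, size 682≥585, commute 22≤32).
D9: not dominated.
D10: dominated by D2 (rent 1572≤3573, size 1450≥1416, commute 35≤56).

D2, D5, D6, D7, D9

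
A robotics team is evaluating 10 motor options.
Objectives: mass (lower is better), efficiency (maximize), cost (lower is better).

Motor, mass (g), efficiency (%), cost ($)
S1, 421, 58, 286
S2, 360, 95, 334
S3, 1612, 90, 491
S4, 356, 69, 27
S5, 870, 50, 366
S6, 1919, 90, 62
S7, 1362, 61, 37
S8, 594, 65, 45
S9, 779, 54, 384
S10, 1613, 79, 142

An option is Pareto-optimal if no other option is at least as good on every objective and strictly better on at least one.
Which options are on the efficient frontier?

S1: dominated by S4 (mass 356≤421, efficiency 69≥58, cost 27≤286).
S2: not dominated (best efficiency).
S3: dominated by S2 (mass 360≤1612, efficiency 95≥90, cost 334≤491).
S4: not dominated (best mass).
S5: dominated by S1 (mass 421≤870, efficiency 58≥50, cost 286≤366).
S6: not dominated.
S7: dominated by S4 (mass 356≤1362, efficiency 69≥61, cost 27≤37).
S8: dominated by S4 (mass 356≤594, efficiency 69≥65, cost 27≤45).
S9: dominated by S1 (mass 421≤779, efficiency 58≥54, cost 286≤384).
S10: not dominated.

S2, S4, S6, S10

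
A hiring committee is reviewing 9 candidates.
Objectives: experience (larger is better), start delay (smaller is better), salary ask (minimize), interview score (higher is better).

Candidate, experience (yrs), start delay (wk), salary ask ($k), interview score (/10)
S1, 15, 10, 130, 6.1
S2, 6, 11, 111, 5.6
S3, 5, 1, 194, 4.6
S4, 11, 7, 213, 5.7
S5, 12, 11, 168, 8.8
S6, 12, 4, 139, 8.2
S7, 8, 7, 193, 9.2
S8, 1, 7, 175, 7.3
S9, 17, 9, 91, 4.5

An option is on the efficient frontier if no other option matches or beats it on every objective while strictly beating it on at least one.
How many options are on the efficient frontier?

7

S1: not dominated.
S2: not dominated.
S3: not dominated (best start delay).
S4: dominated by S6 (experience 12≥11, start delay 4≤7, salary ask 139≤213, interview score 8.2≥5.7).
S5: not dominated.
S6: not dominated.
S7: not dominated (best interview score).
S8: dominated by S6 (experience 12≥1, start delay 4≤7, salary ask 139≤175, interview score 8.2≥7.3).
S9: not dominated (best experience).
Pareto-optimal: S1, S2, S3, S5, S6, S7, S9 → 7.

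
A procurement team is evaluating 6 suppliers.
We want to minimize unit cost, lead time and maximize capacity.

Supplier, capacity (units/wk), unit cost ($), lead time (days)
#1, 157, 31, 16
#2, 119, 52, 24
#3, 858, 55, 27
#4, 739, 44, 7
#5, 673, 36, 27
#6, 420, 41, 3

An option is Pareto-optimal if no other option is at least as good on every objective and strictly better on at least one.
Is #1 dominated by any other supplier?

#2: worse on capacity (119 vs 157).
#3: worse on unit cost (55 vs 31).
#4: worse on unit cost (44 vs 31).
#5: worse on unit cost (36 vs 31).
#6: worse on unit cost (41 vs 31).
No option is at least as good as #1 on every objective and strictly better on one.

No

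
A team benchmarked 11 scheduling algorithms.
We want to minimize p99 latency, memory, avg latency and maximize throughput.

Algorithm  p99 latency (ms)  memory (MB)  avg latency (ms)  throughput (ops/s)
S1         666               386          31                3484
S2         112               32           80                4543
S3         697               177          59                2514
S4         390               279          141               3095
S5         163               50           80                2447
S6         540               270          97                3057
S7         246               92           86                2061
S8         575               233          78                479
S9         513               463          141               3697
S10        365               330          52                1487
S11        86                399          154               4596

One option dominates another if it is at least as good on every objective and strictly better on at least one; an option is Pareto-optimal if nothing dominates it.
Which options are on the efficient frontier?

S1, S2, S3, S8, S10, S11

S1: not dominated (best avg latency).
S2: not dominated (best memory).
S3: not dominated.
S4: dominated by S2 (p99 latency 112≤390, memory 32≤279, avg latency 80≤141, throughput 4543≥3095).
S5: dominated by S2 (p99 latency 112≤163, memory 32≤50, avg latency 80≤80, throughput 4543≥2447).
S6: dominated by S2 (p99 latency 112≤540, memory 32≤270, avg latency 80≤97, throughput 4543≥3057).
S7: dominated by S2 (p99 latency 112≤246, memory 32≤92, avg latency 80≤86, throughput 4543≥2061).
S8: not dominated.
S9: dominated by S2 (p99 latency 112≤513, memory 32≤463, avg latency 80≤141, throughput 4543≥3697).
S10: not dominated.
S11: not dominated (best p99 latency).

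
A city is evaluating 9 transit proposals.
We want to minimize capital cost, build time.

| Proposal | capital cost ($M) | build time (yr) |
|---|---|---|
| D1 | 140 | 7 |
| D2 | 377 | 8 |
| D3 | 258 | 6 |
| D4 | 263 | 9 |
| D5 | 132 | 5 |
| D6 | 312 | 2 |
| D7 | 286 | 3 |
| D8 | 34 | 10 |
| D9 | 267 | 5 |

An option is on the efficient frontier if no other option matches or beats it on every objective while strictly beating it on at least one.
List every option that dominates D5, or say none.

D1: worse on capital cost (140 vs 132).
D2: worse on capital cost (377 vs 132).
D3: worse on capital cost (258 vs 132).
D4: worse on capital cost (263 vs 132).
D6: worse on capital cost (312 vs 132).
D7: worse on capital cost (286 vs 132).
D8: worse on build time (10 vs 5).
D9: worse on capital cost (267 vs 132).
No option dominates D5.

none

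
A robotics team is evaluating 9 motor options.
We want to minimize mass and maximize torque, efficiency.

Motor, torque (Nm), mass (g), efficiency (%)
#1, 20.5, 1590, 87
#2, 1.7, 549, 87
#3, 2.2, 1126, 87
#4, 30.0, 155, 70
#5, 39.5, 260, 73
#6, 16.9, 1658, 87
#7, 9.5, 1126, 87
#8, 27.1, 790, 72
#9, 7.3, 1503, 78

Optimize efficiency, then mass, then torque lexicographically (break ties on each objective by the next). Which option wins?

First maximize efficiency: best is 87, kept {#1, #2, #3, #6, #7}.
Then minimize mass: best is 549, kept {#2}.

#2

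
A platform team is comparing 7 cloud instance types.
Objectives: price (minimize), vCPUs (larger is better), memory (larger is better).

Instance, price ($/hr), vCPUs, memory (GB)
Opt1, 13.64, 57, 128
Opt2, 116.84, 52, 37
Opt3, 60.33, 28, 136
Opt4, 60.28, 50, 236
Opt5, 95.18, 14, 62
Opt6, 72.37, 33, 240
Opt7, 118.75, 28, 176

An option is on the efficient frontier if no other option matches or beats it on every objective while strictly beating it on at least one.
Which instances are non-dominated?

Opt1, Opt4, Opt6

Opt1: not dominated (best price).
Opt2: dominated by Opt1 (price 13.64≤116.84, vCPUs 57≥52, memory 128≥37).
Opt3: dominated by Opt4 (price 60.28≤60.33, vCPUs 50≥28, memory 236≥136).
Opt4: not dominated.
Opt5: dominated by Opt1 (price 13.64≤95.18, vCPUs 57≥14, memory 128≥62).
Opt6: not dominated (best memory).
Opt7: dominated by Opt4 (price 60.28≤118.75, vCPUs 50≥28, memory 236≥176).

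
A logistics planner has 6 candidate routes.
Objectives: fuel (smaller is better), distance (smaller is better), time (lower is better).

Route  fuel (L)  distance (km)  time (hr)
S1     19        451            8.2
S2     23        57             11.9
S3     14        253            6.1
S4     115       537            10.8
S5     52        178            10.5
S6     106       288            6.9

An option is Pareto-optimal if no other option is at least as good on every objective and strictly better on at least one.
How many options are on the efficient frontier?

S1: dominated by S3 (fuel 14≤19, distance 253≤451, time 6.1≤8.2).
S2: not dominated (best distance).
S3: not dominated (best fuel).
S4: dominated by S1 (fuel 19≤115, distance 451≤537, time 8.2≤10.8).
S5: not dominated.
S6: dominated by S3 (fuel 14≤106, distance 253≤288, time 6.1≤6.9).
Pareto-optimal: S2, S3, S5 → 3.

3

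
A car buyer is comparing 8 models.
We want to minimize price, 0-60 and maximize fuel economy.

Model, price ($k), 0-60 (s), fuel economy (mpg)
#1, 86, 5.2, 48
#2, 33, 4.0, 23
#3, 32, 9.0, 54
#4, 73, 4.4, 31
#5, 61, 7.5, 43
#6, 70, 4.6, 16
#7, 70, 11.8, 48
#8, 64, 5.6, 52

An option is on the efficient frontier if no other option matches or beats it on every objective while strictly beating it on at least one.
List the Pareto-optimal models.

#1, #2, #3, #4, #5, #8

#1: not dominated.
#2: not dominated (best 0-60).
#3: not dominated (best price).
#4: not dominated.
#5: not dominated.
#6: dominated by #2 (price 33≤70, 0-60 4.0≤4.6, fuel economy 23≥16).
#7: dominated by #3 (price 32≤70, 0-60 9.0≤11.8, fuel economy 54≥48).
#8: not dominated.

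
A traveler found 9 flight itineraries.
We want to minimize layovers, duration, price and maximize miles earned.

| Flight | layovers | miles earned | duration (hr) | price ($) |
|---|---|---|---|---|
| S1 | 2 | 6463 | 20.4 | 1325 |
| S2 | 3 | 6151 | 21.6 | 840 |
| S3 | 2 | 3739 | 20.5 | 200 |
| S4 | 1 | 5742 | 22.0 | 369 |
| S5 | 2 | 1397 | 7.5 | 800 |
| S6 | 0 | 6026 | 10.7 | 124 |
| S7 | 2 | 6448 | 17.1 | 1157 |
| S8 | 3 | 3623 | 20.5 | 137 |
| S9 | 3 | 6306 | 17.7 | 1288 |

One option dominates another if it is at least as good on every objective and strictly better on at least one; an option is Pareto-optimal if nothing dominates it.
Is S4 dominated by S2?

No

S2 vs S4: S2 is worse on layovers (3 vs 1), so it does not dominate S4.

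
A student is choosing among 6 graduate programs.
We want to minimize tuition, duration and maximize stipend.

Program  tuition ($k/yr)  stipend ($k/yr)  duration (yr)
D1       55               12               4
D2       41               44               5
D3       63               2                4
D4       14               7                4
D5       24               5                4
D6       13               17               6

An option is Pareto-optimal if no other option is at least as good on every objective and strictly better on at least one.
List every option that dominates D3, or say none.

D1: tuition 55≤63, stipend 12≥2, duration 4≤4 — dominates D3.
D4: tuition 14≤63, stipend 7≥2, duration 4≤4 — dominates D3.
D5: tuition 24≤63, stipend 5≥2, duration 4≤4 — dominates D3.
Others (D2, D6) are each worse than D3 on at least one objective.

D1, D4, D5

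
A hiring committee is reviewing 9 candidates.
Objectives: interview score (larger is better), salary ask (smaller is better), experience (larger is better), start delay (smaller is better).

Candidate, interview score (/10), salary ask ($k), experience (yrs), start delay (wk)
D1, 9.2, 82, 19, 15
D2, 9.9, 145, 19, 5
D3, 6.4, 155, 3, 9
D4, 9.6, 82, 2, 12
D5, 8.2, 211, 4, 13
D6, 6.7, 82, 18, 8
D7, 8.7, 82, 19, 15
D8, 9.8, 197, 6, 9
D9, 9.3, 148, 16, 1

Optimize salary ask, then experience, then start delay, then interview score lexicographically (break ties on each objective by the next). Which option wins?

D1

First minimize salary ask: best is 82, kept {D1, D4, D6, D7}.
Then maximize experience: best is 19, kept {D1, D7}.
Then minimize start delay: best is 15, kept {D1, D7}.
Then maximize interview score: best is 9.2, kept {D1}.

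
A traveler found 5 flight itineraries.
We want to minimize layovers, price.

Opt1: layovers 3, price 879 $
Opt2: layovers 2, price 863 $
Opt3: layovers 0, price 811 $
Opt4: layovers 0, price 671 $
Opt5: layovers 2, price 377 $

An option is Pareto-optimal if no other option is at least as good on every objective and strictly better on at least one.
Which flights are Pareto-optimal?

Opt1: dominated by Opt2 (layovers 2≤3, price 863≤879).
Opt2: dominated by Opt3 (layovers 0≤2, price 811≤863).
Opt3: dominated by Opt4 (layovers 0≤0, price 671≤811).
Opt4: not dominated.
Opt5: not dominated (best price).

Opt4, Opt5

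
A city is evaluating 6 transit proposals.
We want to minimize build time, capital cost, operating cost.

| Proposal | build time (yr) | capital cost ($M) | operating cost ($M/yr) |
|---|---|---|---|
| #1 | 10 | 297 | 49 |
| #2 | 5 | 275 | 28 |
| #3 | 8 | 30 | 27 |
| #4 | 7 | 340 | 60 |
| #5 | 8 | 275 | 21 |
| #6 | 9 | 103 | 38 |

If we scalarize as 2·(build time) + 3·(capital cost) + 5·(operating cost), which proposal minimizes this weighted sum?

#1: 2·10 + 3·297 + 5·49 = 1156
#2: 2·5 + 3·275 + 5·28 = 975
#3: 2·8 + 3·30 + 5·27 = 241
#4: 2·7 + 3·340 + 5·60 = 1334
#5: 2·8 + 3·275 + 5·21 = 946
#6: 2·9 + 3·103 + 5·38 = 517
Lowest: #3 at 241.

#3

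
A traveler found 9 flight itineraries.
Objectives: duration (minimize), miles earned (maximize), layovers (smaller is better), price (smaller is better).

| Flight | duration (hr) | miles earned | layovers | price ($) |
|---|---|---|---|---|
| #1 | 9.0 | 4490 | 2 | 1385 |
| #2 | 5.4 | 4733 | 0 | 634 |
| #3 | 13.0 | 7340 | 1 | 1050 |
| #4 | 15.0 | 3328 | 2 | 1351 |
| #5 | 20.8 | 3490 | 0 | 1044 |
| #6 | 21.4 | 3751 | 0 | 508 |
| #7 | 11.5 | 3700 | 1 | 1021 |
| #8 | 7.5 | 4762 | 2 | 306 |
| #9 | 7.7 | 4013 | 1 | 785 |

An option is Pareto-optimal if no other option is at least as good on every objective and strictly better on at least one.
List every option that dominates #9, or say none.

#2

#2: duration 5.4≤7.7, miles earned 4733≥4013, layovers 0≤1, price 634≤785 — dominates #9.
Others (#1, #3, #4, #5, #6, #7, #8) are each worse than #9 on at least one objective.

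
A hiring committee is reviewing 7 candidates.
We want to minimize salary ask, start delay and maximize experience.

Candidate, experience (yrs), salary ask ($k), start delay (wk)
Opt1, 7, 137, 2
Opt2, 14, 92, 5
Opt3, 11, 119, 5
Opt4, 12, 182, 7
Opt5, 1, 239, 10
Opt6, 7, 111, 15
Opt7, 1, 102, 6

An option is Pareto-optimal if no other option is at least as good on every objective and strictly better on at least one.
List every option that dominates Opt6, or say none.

Opt2

Opt2: experience 14≥7, salary ask 92≤111, start delay 5≤15 — dominates Opt6.
Others (Opt1, Opt3, Opt4, Opt5, Opt7) are each worse than Opt6 on at least one objective.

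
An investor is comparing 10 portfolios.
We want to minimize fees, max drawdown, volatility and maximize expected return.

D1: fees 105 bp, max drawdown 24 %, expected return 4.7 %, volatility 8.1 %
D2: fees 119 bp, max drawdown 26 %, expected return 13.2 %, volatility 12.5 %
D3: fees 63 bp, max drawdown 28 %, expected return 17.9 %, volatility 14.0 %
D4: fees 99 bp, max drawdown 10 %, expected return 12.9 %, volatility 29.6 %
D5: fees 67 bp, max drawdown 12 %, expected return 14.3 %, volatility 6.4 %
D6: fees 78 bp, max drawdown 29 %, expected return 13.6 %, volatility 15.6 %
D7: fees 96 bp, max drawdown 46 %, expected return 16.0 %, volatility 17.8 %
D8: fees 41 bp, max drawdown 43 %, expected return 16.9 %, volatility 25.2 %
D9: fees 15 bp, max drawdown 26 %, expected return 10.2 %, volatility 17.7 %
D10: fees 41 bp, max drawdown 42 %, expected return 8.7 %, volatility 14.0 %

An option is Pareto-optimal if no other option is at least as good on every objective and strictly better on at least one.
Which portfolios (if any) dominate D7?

D3

D3: fees 63≤96, max drawdown 28≤46, expected return 17.9≥16.0, volatility 14.0≤17.8 — dominates D7.
Others (D1, D2, D4, D5, D6, D8, D9, D10) are each worse than D7 on at least one objective.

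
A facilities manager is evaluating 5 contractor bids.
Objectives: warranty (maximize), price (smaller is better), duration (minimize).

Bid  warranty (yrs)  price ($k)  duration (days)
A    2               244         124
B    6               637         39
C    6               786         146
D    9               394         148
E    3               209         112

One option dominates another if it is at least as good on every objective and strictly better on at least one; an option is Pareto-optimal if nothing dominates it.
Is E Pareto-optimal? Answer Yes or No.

A: worse on warranty (2 vs 3).
B: worse on price (637 vs 209).
C: worse on price (786 vs 209).
D: worse on price (394 vs 209).
No option is at least as good as E on every objective and strictly better on one.

Yes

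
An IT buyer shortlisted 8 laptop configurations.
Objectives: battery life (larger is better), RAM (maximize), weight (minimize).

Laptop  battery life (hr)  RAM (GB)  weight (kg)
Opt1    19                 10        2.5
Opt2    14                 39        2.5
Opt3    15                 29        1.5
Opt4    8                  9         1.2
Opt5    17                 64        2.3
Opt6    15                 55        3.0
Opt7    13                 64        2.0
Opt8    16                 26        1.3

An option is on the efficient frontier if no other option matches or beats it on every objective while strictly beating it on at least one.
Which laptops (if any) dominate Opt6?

Opt5: battery life 17≥15, RAM 64≥55, weight 2.3≤3.0 — dominates Opt6.
Others (Opt1, Opt2, Opt3, Opt4, Opt7, Opt8) are each worse than Opt6 on at least one objective.

Opt5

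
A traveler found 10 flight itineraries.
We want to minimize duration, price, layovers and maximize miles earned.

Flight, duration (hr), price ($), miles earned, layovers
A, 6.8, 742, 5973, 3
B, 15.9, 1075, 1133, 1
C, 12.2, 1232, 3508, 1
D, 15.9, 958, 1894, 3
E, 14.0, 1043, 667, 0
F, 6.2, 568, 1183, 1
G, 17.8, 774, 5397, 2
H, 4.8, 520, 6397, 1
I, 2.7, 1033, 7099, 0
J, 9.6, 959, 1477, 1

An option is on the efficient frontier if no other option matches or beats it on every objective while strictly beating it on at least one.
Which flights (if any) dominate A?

H: duration 4.8≤6.8, price 520≤742, miles earned 6397≥5973, layovers 1≤3 — dominates A.
Others (B, C, D, E, F, G, I, J) are each worse than A on at least one objective.

H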